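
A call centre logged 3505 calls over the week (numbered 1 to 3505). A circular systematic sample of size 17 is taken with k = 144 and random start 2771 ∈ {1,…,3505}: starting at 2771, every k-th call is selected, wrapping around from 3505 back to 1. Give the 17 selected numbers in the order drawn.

Selection 1: 2771
Selection 2: 2771 + 144 = 2915
Selection 3: 2915 + 144 = 3059
Selection 4: 3059 + 144 = 3203
Selection 5: 3203 + 144 = 3347
Selection 6: 3347 + 144 = 3491
Selection 7: 3491 + 144 = 3635 → 3635 − 3505 = 130
Selection 8: 130 + 144 = 274
Selection 9: 274 + 144 = 418
Selection 10: 418 + 144 = 562
Selection 11: 562 + 144 = 706
Selection 12: 706 + 144 = 850
Selection 13: 850 + 144 = 994
Selection 14: 994 + 144 = 1138
Selection 15: 1138 + 144 = 1282
Selection 16: 1282 + 144 = 1426
Selection 17: 1426 + 144 = 1570

2771, 2915, 3059, 3203, 3347, 3491, 130, 274, 418, 562, 706, 850, 994, 1138, 1282, 1426, 1570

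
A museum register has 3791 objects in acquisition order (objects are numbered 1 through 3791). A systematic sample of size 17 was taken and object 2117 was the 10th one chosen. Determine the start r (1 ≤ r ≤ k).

k = 3791/17 = 223
r = 2117 − (10−1)×223 = 2117 − 2007 = 110

110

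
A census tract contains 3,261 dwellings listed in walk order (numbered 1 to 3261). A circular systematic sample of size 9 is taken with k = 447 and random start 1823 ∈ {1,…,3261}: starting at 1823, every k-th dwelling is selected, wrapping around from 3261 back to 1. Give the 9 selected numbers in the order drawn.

1823, 2270, 2717, 3164, 350, 797, 1244, 1691, 2138

Selection 1: 1823
Selection 2: 1823 + 447 = 2270
Selection 3: 2270 + 447 = 2717
Selection 4: 2717 + 447 = 3164
Selection 5: 3164 + 447 = 3611 → 3611 − 3261 = 350
Selection 6: 350 + 447 = 797
Selection 7: 797 + 447 = 1244
Selection 8: 1244 + 447 = 1691
Selection 9: 1691 + 447 = 2138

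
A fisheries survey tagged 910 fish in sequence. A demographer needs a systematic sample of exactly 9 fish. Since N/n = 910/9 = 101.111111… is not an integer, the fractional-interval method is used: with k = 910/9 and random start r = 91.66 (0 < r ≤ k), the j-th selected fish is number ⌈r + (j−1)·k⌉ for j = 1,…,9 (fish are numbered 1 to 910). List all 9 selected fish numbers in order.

92, 193, 294, 395, 497, 598, 699, 800, 901

j=1: r + 0k = 91.66 → ⌈·⌉ = 92
j=2: r + 1k = 192.771111… → ⌈·⌉ = 193
j=3: r + 2k = 293.882222… → ⌈·⌉ = 294
j=4: r + 3k = 394.993333… → ⌈·⌉ = 395
j=5: r + 4k = 496.104444… → ⌈·⌉ = 497
j=6: r + 5k = 597.215555… → ⌈·⌉ = 598
j=7: r + 6k = 698.326666… → ⌈·⌉ = 699
j=8: r + 7k = 799.437777… → ⌈·⌉ = 800
j=9: r + 8k = 900.548888… → ⌈·⌉ = 901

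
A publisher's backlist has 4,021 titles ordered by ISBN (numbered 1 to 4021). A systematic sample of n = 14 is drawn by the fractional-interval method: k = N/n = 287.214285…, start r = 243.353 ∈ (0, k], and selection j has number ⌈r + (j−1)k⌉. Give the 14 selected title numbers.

244, 531, 818, 1105, 1393, 1680, 1967, 2254, 2542, 2829, 3116, 3403, 3690, 3978

j=1: r + 0k = 243.353 → ⌈·⌉ = 244
j=2: r + 1k = 530.567285… → ⌈·⌉ = 531
j=3: r + 2k = 817.781571… → ⌈·⌉ = 818
j=4: r + 3k = 1104.995857… → ⌈·⌉ = 1105
j=5: r + 4k = 1392.210142… → ⌈·⌉ = 1393
j=6: r + 5k = 1679.424428… → ⌈·⌉ = 1680
j=7: r + 6k = 1966.638714… → ⌈·⌉ = 1967
j=8: r + 7k = 2253.853 → ⌈·⌉ = 2254
j=9: r + 8k = 2541.067285… → ⌈·⌉ = 2542
j=10: r + 9k = 2828.281571… → ⌈·⌉ = 2829
j=11: r + 10k = 3115.495857… → ⌈·⌉ = 3116
j=12: r + 11k = 3402.710142… → ⌈·⌉ = 3403
j=13: r + 12k = 3689.924428… → ⌈·⌉ = 3690
j=14: r + 13k = 3977.138714… → ⌈·⌉ = 3978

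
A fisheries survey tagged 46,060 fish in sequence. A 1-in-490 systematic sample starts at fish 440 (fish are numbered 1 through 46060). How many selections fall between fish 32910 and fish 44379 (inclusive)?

23

k = 490
First selection ≥ 32910: 440 + ⌈(32910−440)/490⌉·490 = 440 + 67×490 = 33270
Last selection ≤ 44379: 440 + ⌊(44379−440)/490⌋·490 = 440 + 89×490 = 44050
Count = 89 − 67 + 1 = 23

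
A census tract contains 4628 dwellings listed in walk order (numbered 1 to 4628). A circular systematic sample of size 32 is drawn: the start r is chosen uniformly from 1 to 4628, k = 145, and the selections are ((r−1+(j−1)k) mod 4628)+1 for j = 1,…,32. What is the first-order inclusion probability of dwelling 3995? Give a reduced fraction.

For each position j, as r ranges over 1…4628 the j-th selection hits every dwelling exactly once, so dwelling 3995 is selected for exactly 32 of the 4628 starts.
Inclusion probability = 32/4628 = 8/1157.

8/1157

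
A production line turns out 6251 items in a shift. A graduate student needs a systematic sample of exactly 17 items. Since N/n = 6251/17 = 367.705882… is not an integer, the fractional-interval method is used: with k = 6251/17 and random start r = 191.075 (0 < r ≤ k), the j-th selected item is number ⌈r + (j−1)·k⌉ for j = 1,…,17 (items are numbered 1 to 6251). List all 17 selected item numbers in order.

j=1: r + 0k = 191.075 → ⌈·⌉ = 192
j=2: r + 1k = 558.780882… → ⌈·⌉ = 559
j=3: r + 2k = 926.486764… → ⌈·⌉ = 927
j=4: r + 3k = 1294.192647… → ⌈·⌉ = 1295
j=5: r + 4k = 1661.898529… → ⌈·⌉ = 1662
j=6: r + 5k = 2029.604411… → ⌈·⌉ = 2030
j=7: r + 6k = 2397.310294… → ⌈·⌉ = 2398
j=8: r + 7k = 2765.016176… → ⌈·⌉ = 2766
j=9: r + 8k = 3132.722058… → ⌈·⌉ = 3133
j=10: r + 9k = 3500.427941… → ⌈·⌉ = 3501
j=11: r + 10k = 3868.133823… → ⌈·⌉ = 3869
j=12: r + 11k = 4235.839705… → ⌈·⌉ = 4236
j=13: r + 12k = 4603.545588… → ⌈·⌉ = 4604
j=14: r + 13k = 4971.251470… → ⌈·⌉ = 4972
j=15: r + 14k = 5338.957352… → ⌈·⌉ = 5339
j=16: r + 15k = 5706.663235… → ⌈·⌉ = 5707
j=17: r + 16k = 6074.369117… → ⌈·⌉ = 6075

192, 559, 927, 1295, 1662, 2030, 2398, 2766, 3133, 3501, 3869, 4236, 4604, 4972, 5339, 5707, 6075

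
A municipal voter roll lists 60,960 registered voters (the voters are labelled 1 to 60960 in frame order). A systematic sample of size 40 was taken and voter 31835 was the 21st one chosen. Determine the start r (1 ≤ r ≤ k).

1355

k = 60960/40 = 1524
r = 31835 − (21−1)×1524 = 31835 − 30480 = 1355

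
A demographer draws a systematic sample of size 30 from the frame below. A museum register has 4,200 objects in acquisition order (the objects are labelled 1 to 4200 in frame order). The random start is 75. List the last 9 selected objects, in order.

k = N/n = 4200/30 = 140
22nd selection = 75 + 21×140 = 3015
23rd: 3015 + 140 = 3155
24th: 3155 + 140 = 3295
25th: 3295 + 140 = 3435
26th: 3435 + 140 = 3575
27th: 3575 + 140 = 3715
28th: 3715 + 140 = 3855
29th: 3855 + 140 = 3995
30th: 3995 + 140 = 4135

3015, 3155, 3295, 3435, 3575, 3715, 3855, 3995, 4135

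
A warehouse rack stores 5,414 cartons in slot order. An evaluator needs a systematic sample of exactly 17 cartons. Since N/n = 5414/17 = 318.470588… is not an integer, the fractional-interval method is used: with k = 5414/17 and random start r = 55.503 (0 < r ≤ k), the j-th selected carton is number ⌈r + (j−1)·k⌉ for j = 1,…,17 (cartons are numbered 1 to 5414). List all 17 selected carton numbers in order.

56, 374, 693, 1011, 1330, 1648, 1967, 2285, 2604, 2922, 3241, 3559, 3878, 4196, 4515, 4833, 5152

j=1: r + 0k = 55.503 → ⌈·⌉ = 56
j=2: r + 1k = 373.973588… → ⌈·⌉ = 374
j=3: r + 2k = 692.444176… → ⌈·⌉ = 693
j=4: r + 3k = 1010.914764… → ⌈·⌉ = 1011
j=5: r + 4k = 1329.385352… → ⌈·⌉ = 1330
j=6: r + 5k = 1647.855941… → ⌈·⌉ = 1648
j=7: r + 6k = 1966.326529… → ⌈·⌉ = 1967
j=8: r + 7k = 2284.797117… → ⌈·⌉ = 2285
j=9: r + 8k = 2603.267705… → ⌈·⌉ = 2604
j=10: r + 9k = 2921.738294… → ⌈·⌉ = 2922
j=11: r + 10k = 3240.208882… → ⌈·⌉ = 3241
j=12: r + 11k = 3558.679470… → ⌈·⌉ = 3559
j=13: r + 12k = 3877.150058… → ⌈·⌉ = 3878
j=14: r + 13k = 4195.620647… → ⌈·⌉ = 4196
j=15: r + 14k = 4514.091235… → ⌈·⌉ = 4515
j=16: r + 15k = 4832.561823… → ⌈·⌉ = 4833
j=17: r + 16k = 5151.032411… → ⌈·⌉ = 5152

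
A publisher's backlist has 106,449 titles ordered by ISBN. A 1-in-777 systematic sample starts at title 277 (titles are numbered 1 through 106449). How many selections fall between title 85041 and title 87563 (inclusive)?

3

k = 777
First selection ≥ 85041: 277 + ⌈(85041−277)/777⌉·777 = 277 + 110×777 = 85747
Last selection ≤ 87563: 277 + ⌊(87563−277)/777⌋·777 = 277 + 112×777 = 87301
Count = 112 − 110 + 1 = 3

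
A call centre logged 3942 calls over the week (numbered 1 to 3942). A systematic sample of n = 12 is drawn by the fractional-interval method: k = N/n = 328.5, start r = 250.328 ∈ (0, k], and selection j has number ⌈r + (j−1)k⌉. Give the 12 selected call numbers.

j=1: r + 0k = 250.328 → ⌈·⌉ = 251
j=2: r + 1k = 578.828 → ⌈·⌉ = 579
j=3: r + 2k = 907.328 → ⌈·⌉ = 908
j=4: r + 3k = 1235.828 → ⌈·⌉ = 1236
j=5: r + 4k = 1564.328 → ⌈·⌉ = 1565
j=6: r + 5k = 1892.828 → ⌈·⌉ = 1893
j=7: r + 6k = 2221.328 → ⌈·⌉ = 2222
j=8: r + 7k = 2549.828 → ⌈·⌉ = 2550
j=9: r + 8k = 2878.328 → ⌈·⌉ = 2879
j=10: r + 9k = 3206.828 → ⌈·⌉ = 3207
j=11: r + 10k = 3535.328 → ⌈·⌉ = 3536
j=12: r + 11k = 3863.828 → ⌈·⌉ = 3864

251, 579, 908, 1236, 1565, 1893, 2222, 2550, 2879, 3207, 3536, 3864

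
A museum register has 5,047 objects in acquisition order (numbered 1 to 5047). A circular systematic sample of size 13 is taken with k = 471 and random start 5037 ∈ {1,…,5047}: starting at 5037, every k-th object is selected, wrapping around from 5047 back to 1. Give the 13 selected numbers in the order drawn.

Selection 1: 5037
Selection 2: 5037 + 471 = 5508 → 5508 − 5047 = 461
Selection 3: 461 + 471 = 932
Selection 4: 932 + 471 = 1403
Selection 5: 1403 + 471 = 1874
Selection 6: 1874 + 471 = 2345
Selection 7: 2345 + 471 = 2816
Selection 8: 2816 + 471 = 3287
Selection 9: 3287 + 471 = 3758
Selection 10: 3758 + 471 = 4229
Selection 11: 4229 + 471 = 4700
Selection 12: 4700 + 471 = 5171 → 5171 − 5047 = 124
Selection 13: 124 + 471 = 595

5037, 461, 932, 1403, 1874, 2345, 2816, 3287, 3758, 4229, 4700, 124, 595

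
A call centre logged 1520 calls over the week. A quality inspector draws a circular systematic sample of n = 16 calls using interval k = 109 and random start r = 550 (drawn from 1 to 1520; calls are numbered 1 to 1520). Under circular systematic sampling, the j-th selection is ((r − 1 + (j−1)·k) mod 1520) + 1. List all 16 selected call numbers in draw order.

550, 659, 768, 877, 986, 1095, 1204, 1313, 1422, 11, 120, 229, 338, 447, 556, 665

Selection 1: 550
Selection 2: 550 + 109 = 659
Selection 3: 659 + 109 = 768
Selection 4: 768 + 109 = 877
Selection 5: 877 + 109 = 986
Selection 6: 986 + 109 = 1095
Selection 7: 1095 + 109 = 1204
Selection 8: 1204 + 109 = 1313
Selection 9: 1313 + 109 = 1422
Selection 10: 1422 + 109 = 1531 → 1531 − 1520 = 11
Selection 11: 11 + 109 = 120
Selection 12: 120 + 109 = 229
Selection 13: 229 + 109 = 338
Selection 14: 338 + 109 = 447
Selection 15: 447 + 109 = 556
Selection 16: 556 + 109 = 665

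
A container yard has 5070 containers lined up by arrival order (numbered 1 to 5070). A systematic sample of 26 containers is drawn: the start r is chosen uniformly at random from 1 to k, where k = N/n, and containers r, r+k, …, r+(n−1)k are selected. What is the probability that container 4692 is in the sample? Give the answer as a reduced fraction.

k = 5070/26 = 195.
Container 4692 is selected iff r ≡ 4692 (mod 195); exactly one such r in {1,…,195}.
Inclusion probability = 1/195.

1/195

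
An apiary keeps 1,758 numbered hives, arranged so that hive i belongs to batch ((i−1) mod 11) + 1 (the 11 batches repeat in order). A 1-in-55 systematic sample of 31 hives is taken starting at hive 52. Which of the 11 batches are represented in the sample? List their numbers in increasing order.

8

Consecutive selections differ by k = 55, so their batch numbers differ by 55 mod 11 = 0.
gcd(55, 11) = 11, so the sample visits 11/11 = 1 distinct residues mod 11.
Start 52 is batch 8; the batches hit are 8.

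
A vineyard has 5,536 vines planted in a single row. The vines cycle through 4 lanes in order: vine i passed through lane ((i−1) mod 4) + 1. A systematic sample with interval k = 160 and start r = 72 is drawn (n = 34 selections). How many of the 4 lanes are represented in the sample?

1

Consecutive selections differ by k = 160, so their lane numbers differ by 160 mod 4 = 0.
gcd(160, 4) = 4, so the sample visits 4/4 = 1 distinct residues mod 4.
Start 72 is lane 4; the lanes hit are 4.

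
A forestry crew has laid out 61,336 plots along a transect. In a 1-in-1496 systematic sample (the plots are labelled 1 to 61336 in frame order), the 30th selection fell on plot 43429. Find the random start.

k = 1496
r = 43429 − (30−1)×1496 = 43429 − 43384 = 45

45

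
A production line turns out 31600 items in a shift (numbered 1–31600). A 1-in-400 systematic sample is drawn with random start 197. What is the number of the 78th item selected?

k = 400
78th selection = r + (78−1)·k = 197 + 77×400 = 197 + 30800 = 30997

30997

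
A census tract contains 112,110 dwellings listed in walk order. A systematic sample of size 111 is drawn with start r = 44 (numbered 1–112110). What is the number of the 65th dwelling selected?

64684

k = 112110/111 = 1010
65th selection = r + (65−1)·k = 44 + 64×1010 = 44 + 64640 = 64684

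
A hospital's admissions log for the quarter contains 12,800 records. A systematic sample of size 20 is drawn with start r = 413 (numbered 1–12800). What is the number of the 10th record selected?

k = 12800/20 = 640
10th selection = r + (10−1)·k = 413 + 9×640 = 413 + 5760 = 6173

6173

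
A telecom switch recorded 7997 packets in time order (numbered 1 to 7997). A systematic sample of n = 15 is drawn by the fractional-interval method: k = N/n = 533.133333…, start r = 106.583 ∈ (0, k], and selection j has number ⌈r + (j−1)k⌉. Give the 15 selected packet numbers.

j=1: r + 0k = 106.583 → ⌈·⌉ = 107
j=2: r + 1k = 639.716333… → ⌈·⌉ = 640
j=3: r + 2k = 1172.849666… → ⌈·⌉ = 1173
j=4: r + 3k = 1705.983 → ⌈·⌉ = 1706
j=5: r + 4k = 2239.116333… → ⌈·⌉ = 2240
j=6: r + 5k = 2772.249666… → ⌈·⌉ = 2773
j=7: r + 6k = 3305.383 → ⌈·⌉ = 3306
j=8: r + 7k = 3838.516333… → ⌈·⌉ = 3839
j=9: r + 8k = 4371.649666… → ⌈·⌉ = 4372
j=10: r + 9k = 4904.783 → ⌈·⌉ = 4905
j=11: r + 10k = 5437.916333… → ⌈·⌉ = 5438
j=12: r + 11k = 5971.049666… → ⌈·⌉ = 5972
j=13: r + 12k = 6504.183 → ⌈·⌉ = 6505
j=14: r + 13k = 7037.316333… → ⌈·⌉ = 7038
j=15: r + 14k = 7570.449666… → ⌈·⌉ = 7571

107, 640, 1173, 1706, 2240, 2773, 3306, 3839, 4372, 4905, 5438, 5972, 6505, 7038, 7571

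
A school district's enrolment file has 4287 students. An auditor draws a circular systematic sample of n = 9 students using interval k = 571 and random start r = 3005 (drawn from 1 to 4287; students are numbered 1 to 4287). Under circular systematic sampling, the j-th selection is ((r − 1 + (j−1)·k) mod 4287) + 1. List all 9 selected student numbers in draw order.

3005, 3576, 4147, 431, 1002, 1573, 2144, 2715, 3286

Selection 1: 3005
Selection 2: 3005 + 571 = 3576
Selection 3: 3576 + 571 = 4147
Selection 4: 4147 + 571 = 4718 → 4718 − 4287 = 431
Selection 5: 431 + 571 = 1002
Selection 6: 1002 + 571 = 1573
Selection 7: 1573 + 571 = 2144
Selection 8: 2144 + 571 = 2715
Selection 9: 2715 + 571 = 3286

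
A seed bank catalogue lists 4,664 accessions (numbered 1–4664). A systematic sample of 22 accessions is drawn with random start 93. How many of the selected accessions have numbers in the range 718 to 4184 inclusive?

k = 4664/22 = 212
First selection ≥ 718: 93 + ⌈(718−93)/212⌉·212 = 93 + 3×212 = 729
Last selection ≤ 4184: 93 + ⌊(4184−93)/212⌋·212 = 93 + 19×212 = 4121
Count = 19 − 3 + 1 = 17

17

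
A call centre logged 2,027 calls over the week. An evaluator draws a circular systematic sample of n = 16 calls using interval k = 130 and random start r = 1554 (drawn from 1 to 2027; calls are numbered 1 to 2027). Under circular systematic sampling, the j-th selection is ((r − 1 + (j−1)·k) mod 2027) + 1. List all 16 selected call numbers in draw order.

1554, 1684, 1814, 1944, 47, 177, 307, 437, 567, 697, 827, 957, 1087, 1217, 1347, 1477

Selection 1: 1554
Selection 2: 1554 + 130 = 1684
Selection 3: 1684 + 130 = 1814
Selection 4: 1814 + 130 = 1944
Selection 5: 1944 + 130 = 2074 → 2074 − 2027 = 47
Selection 6: 47 + 130 = 177
Selection 7: 177 + 130 = 307
Selection 8: 307 + 130 = 437
Selection 9: 437 + 130 = 567
Selection 10: 567 + 130 = 697
Selection 11: 697 + 130 = 827
Selection 12: 827 + 130 = 957
Selection 13: 957 + 130 = 1087
Selection 14: 1087 + 130 = 1217
Selection 15: 1217 + 130 = 1347
Selection 16: 1347 + 130 = 1477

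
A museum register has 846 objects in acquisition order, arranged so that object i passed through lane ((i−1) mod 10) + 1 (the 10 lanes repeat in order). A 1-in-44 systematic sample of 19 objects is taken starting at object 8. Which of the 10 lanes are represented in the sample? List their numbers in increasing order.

2, 4, 6, 8, 10

Consecutive selections differ by k = 44, so their lane numbers differ by 44 mod 10 = 4.
gcd(44, 10) = 2, so the sample visits 10/2 = 5 distinct residues mod 10.
Start 8 is lane 8; the lanes hit are 2, 4, 6, 8, 10.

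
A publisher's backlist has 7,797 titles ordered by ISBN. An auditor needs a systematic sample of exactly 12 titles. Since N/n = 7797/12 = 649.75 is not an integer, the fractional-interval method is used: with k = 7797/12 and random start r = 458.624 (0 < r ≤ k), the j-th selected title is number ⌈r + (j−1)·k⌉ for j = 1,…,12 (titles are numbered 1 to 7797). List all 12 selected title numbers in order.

459, 1109, 1759, 2408, 3058, 3708, 4358, 5007, 5657, 6307, 6957, 7606

j=1: r + 0k = 458.624 → ⌈·⌉ = 459
j=2: r + 1k = 1108.374 → ⌈·⌉ = 1109
j=3: r + 2k = 1758.124 → ⌈·⌉ = 1759
j=4: r + 3k = 2407.874 → ⌈·⌉ = 2408
j=5: r + 4k = 3057.624 → ⌈·⌉ = 3058
j=6: r + 5k = 3707.374 → ⌈·⌉ = 3708
j=7: r + 6k = 4357.124 → ⌈·⌉ = 4358
j=8: r + 7k = 5006.874 → ⌈·⌉ = 5007
j=9: r + 8k = 5656.624 → ⌈·⌉ = 5657
j=10: r + 9k = 6306.374 → ⌈·⌉ = 6307
j=11: r + 10k = 6956.124 → ⌈·⌉ = 6957
j=12: r + 11k = 7605.874 → ⌈·⌉ = 7606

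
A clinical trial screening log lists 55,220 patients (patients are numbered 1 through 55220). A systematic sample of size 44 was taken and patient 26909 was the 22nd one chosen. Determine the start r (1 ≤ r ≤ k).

554

k = 55220/44 = 1255
r = 26909 − (22−1)×1255 = 26909 − 26355 = 554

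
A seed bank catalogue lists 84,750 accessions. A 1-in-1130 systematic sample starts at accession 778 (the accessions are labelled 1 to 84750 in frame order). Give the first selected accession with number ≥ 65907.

k = 1130
Steps past start: ⌈(65907 − 778)/1130⌉ = ⌈65129/1130⌉ = 58
Selected accession: 778 + 58×1130 = 66318

66318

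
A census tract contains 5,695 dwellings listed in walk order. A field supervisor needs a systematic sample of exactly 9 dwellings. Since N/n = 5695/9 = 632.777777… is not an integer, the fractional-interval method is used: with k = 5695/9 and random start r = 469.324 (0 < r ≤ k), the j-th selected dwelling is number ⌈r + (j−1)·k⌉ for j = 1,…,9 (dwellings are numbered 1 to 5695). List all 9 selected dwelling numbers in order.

470, 1103, 1735, 2368, 3001, 3634, 4266, 4899, 5532

j=1: r + 0k = 469.324 → ⌈·⌉ = 470
j=2: r + 1k = 1102.101777… → ⌈·⌉ = 1103
j=3: r + 2k = 1734.879555… → ⌈·⌉ = 1735
j=4: r + 3k = 2367.657333… → ⌈·⌉ = 2368
j=5: r + 4k = 3000.435111… → ⌈·⌉ = 3001
j=6: r + 5k = 3633.212888… → ⌈·⌉ = 3634
j=7: r + 6k = 4265.990666… → ⌈·⌉ = 4266
j=8: r + 7k = 4898.768444… → ⌈·⌉ = 4899
j=9: r + 8k = 5531.546222… → ⌈·⌉ = 5532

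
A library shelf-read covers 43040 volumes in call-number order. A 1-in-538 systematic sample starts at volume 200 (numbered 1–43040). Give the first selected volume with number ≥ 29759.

k = 538
Steps past start: ⌈(29759 − 200)/538⌉ = ⌈29559/538⌉ = 55
Selected volume: 200 + 55×538 = 29790

29790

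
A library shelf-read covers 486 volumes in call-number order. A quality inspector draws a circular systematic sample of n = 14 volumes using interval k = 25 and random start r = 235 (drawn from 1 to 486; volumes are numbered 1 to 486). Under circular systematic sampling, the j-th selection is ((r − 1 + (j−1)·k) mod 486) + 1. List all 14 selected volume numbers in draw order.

Selection 1: 235
Selection 2: 235 + 25 = 260
Selection 3: 260 + 25 = 285
Selection 4: 285 + 25 = 310
Selection 5: 310 + 25 = 335
Selection 6: 335 + 25 = 360
Selection 7: 360 + 25 = 385
Selection 8: 385 + 25 = 410
Selection 9: 410 + 25 = 435
Selection 10: 435 + 25 = 460
Selection 11: 460 + 25 = 485
Selection 12: 485 + 25 = 510 → 510 − 486 = 24
Selection 13: 24 + 25 = 49
Selection 14: 49 + 25 = 74

235, 260, 285, 310, 335, 360, 385, 410, 435, 460, 485, 24, 49, 74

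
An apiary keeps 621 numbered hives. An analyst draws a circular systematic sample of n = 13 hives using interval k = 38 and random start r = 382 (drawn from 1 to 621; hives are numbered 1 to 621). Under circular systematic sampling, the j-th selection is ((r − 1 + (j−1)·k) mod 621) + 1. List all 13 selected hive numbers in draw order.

382, 420, 458, 496, 534, 572, 610, 27, 65, 103, 141, 179, 217

Selection 1: 382
Selection 2: 382 + 38 = 420
Selection 3: 420 + 38 = 458
Selection 4: 458 + 38 = 496
Selection 5: 496 + 38 = 534
Selection 6: 534 + 38 = 572
Selection 7: 572 + 38 = 610
Selection 8: 610 + 38 = 648 → 648 − 621 = 27
Selection 9: 27 + 38 = 65
Selection 10: 65 + 38 = 103
Selection 11: 103 + 38 = 141
Selection 12: 141 + 38 = 179
Selection 13: 179 + 38 = 217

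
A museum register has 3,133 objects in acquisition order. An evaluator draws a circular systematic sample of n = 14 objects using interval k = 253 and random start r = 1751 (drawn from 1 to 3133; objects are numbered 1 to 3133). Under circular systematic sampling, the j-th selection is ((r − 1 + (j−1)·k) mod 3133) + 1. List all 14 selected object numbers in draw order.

Selection 1: 1751
Selection 2: 1751 + 253 = 2004
Selection 3: 2004 + 253 = 2257
Selection 4: 2257 + 253 = 2510
Selection 5: 2510 + 253 = 2763
Selection 6: 2763 + 253 = 3016
Selection 7: 3016 + 253 = 3269 → 3269 − 3133 = 136
Selection 8: 136 + 253 = 389
Selection 9: 389 + 253 = 642
Selection 10: 642 + 253 = 895
Selection 11: 895 + 253 = 1148
Selection 12: 1148 + 253 = 1401
Selection 13: 1401 + 253 = 1654
Selection 14: 1654 + 253 = 1907

1751, 2004, 2257, 2510, 2763, 3016, 136, 389, 642, 895, 1148, 1401, 1654, 1907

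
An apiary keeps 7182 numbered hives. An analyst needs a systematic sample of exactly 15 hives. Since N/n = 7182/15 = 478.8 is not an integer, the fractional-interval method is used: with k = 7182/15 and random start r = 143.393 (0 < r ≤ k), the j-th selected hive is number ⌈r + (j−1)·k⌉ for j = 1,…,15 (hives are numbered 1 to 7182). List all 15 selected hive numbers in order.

144, 623, 1101, 1580, 2059, 2538, 3017, 3495, 3974, 4453, 4932, 5411, 5889, 6368, 6847

j=1: r + 0k = 143.393 → ⌈·⌉ = 144
j=2: r + 1k = 622.193 → ⌈·⌉ = 623
j=3: r + 2k = 1100.993 → ⌈·⌉ = 1101
j=4: r + 3k = 1579.793 → ⌈·⌉ = 1580
j=5: r + 4k = 2058.593 → ⌈·⌉ = 2059
j=6: r + 5k = 2537.393 → ⌈·⌉ = 2538
j=7: r + 6k = 3016.193 → ⌈·⌉ = 3017
j=8: r + 7k = 3494.993 → ⌈·⌉ = 3495
j=9: r + 8k = 3973.793 → ⌈·⌉ = 3974
j=10: r + 9k = 4452.593 → ⌈·⌉ = 4453
j=11: r + 10k = 4931.393 → ⌈·⌉ = 4932
j=12: r + 11k = 5410.193 → ⌈·⌉ = 5411
j=13: r + 12k = 5888.993 → ⌈·⌉ = 5889
j=14: r + 13k = 6367.793 → ⌈·⌉ = 6368
j=15: r + 14k = 6846.593 → ⌈·⌉ = 6847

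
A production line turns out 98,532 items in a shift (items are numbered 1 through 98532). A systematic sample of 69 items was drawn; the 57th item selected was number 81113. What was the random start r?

1145

k = 98532/69 = 1428
r = 81113 − (57−1)×1428 = 81113 − 79968 = 1145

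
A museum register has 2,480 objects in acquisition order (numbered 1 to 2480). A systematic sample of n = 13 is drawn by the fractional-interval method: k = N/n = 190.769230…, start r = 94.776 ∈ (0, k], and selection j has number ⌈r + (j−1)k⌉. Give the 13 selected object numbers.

95, 286, 477, 668, 858, 1049, 1240, 1431, 1621, 1812, 2003, 2194, 2385

j=1: r + 0k = 94.776 → ⌈·⌉ = 95
j=2: r + 1k = 285.545230… → ⌈·⌉ = 286
j=3: r + 2k = 476.314461… → ⌈·⌉ = 477
j=4: r + 3k = 667.083692… → ⌈·⌉ = 668
j=5: r + 4k = 857.852923… → ⌈·⌉ = 858
j=6: r + 5k = 1048.622153… → ⌈·⌉ = 1049
j=7: r + 6k = 1239.391384… → ⌈·⌉ = 1240
j=8: r + 7k = 1430.160615… → ⌈·⌉ = 1431
j=9: r + 8k = 1620.929846… → ⌈·⌉ = 1621
j=10: r + 9k = 1811.699076… → ⌈·⌉ = 1812
j=11: r + 10k = 2002.468307… → ⌈·⌉ = 2003
j=12: r + 11k = 2193.237538… → ⌈·⌉ = 2194
j=13: r + 12k = 2384.006769… → ⌈·⌉ = 2385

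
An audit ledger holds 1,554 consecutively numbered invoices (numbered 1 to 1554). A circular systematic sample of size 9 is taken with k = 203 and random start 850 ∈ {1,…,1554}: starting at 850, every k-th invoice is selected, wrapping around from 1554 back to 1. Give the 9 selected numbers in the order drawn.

Selection 1: 850
Selection 2: 850 + 203 = 1053
Selection 3: 1053 + 203 = 1256
Selection 4: 1256 + 203 = 1459
Selection 5: 1459 + 203 = 1662 → 1662 − 1554 = 108
Selection 6: 108 + 203 = 311
Selection 7: 311 + 203 = 514
Selection 8: 514 + 203 = 717
Selection 9: 717 + 203 = 920

850, 1053, 1256, 1459, 108, 311, 514, 717, 920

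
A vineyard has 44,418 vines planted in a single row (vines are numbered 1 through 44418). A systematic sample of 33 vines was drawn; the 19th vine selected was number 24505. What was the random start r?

277

k = 44418/33 = 1346
r = 24505 − (19−1)×1346 = 24505 − 24228 = 277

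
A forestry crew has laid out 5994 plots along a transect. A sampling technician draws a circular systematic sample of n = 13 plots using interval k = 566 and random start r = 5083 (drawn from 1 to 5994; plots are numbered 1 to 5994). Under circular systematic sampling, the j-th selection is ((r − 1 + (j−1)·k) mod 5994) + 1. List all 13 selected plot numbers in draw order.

Selection 1: 5083
Selection 2: 5083 + 566 = 5649
Selection 3: 5649 + 566 = 6215 → 6215 − 5994 = 221
Selection 4: 221 + 566 = 787
Selection 5: 787 + 566 = 1353
Selection 6: 1353 + 566 = 1919
Selection 7: 1919 + 566 = 2485
Selection 8: 2485 + 566 = 3051
Selection 9: 3051 + 566 = 3617
Selection 10: 3617 + 566 = 4183
Selection 11: 4183 + 566 = 4749
Selection 12: 4749 + 566 = 5315
Selection 13: 5315 + 566 = 5881

5083, 5649, 221, 787, 1353, 1919, 2485, 3051, 3617, 4183, 4749, 5315, 5881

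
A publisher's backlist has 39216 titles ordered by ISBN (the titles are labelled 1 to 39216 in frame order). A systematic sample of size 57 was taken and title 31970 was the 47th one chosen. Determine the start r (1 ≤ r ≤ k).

322

k = 39216/57 = 688
r = 31970 − (47−1)×688 = 31970 − 31648 = 322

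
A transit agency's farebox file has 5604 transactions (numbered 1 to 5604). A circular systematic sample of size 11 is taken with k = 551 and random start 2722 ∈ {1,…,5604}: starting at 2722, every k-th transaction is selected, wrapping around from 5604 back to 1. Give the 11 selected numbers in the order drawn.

Selection 1: 2722
Selection 2: 2722 + 551 = 3273
Selection 3: 3273 + 551 = 3824
Selection 4: 3824 + 551 = 4375
Selection 5: 4375 + 551 = 4926
Selection 6: 4926 + 551 = 5477
Selection 7: 5477 + 551 = 6028 → 6028 − 5604 = 424
Selection 8: 424 + 551 = 975
Selection 9: 975 + 551 = 1526
Selection 10: 1526 + 551 = 2077
Selection 11: 2077 + 551 = 2628

2722, 3273, 3824, 4375, 4926, 5477, 424, 975, 1526, 2077, 2628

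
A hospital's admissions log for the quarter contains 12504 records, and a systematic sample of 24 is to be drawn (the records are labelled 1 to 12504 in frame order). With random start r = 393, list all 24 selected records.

k = N/n = 12504/24 = 521
record 1: 393
record 2: 393 + 521 = 914
record 3: 914 + 521 = 1435
record 4: 1435 + 521 = 1956
record 5: 1956 + 521 = 2477
record 6: 2477 + 521 = 2998
record 7: 2998 + 521 = 3519
record 8: 3519 + 521 = 4040
record 9: 4040 + 521 = 4561
record 10: 4561 + 521 = 5082
record 11: 5082 + 521 = 5603
record 12: 5603 + 521 = 6124
record 13: 6124 + 521 = 6645
record 14: 6645 + 521 = 7166
record 15: 7166 + 521 = 7687
record 16: 7687 + 521 = 8208
record 17: 8208 + 521 = 8729
record 18: 8729 + 521 = 9250
record 19: 9250 + 521 = 9771
record 20: 9771 + 521 = 10292
record 21: 10292 + 521 = 10813
record 22: 10813 + 521 = 11334
record 23: 11334 + 521 = 11855
record 24: 11855 + 521 = 12376

393, 914, 1435, 1956, 2477, 2998, 3519, 4040, 4561, 5082, 5603, 6124, 6645, 7166, 7687, 8208, 8729, 9250, 9771, 10292, 10813, 11334, 11855, 12376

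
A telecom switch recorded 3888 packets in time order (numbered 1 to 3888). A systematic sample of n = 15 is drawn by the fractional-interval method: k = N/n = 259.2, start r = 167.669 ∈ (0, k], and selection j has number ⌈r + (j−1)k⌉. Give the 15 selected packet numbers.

j=1: r + 0k = 167.669 → ⌈·⌉ = 168
j=2: r + 1k = 426.869 → ⌈·⌉ = 427
j=3: r + 2k = 686.069 → ⌈·⌉ = 687
j=4: r + 3k = 945.269 → ⌈·⌉ = 946
j=5: r + 4k = 1204.469 → ⌈·⌉ = 1205
j=6: r + 5k = 1463.669 → ⌈·⌉ = 1464
j=7: r + 6k = 1722.869 → ⌈·⌉ = 1723
j=8: r + 7k = 1982.069 → ⌈·⌉ = 1983
j=9: r + 8k = 2241.269 → ⌈·⌉ = 2242
j=10: r + 9k = 2500.469 → ⌈·⌉ = 2501
j=11: r + 10k = 2759.669 → ⌈·⌉ = 2760
j=12: r + 11k = 3018.869 → ⌈·⌉ = 3019
j=13: r + 12k = 3278.069 → ⌈·⌉ = 3279
j=14: r + 13k = 3537.269 → ⌈·⌉ = 3538
j=15: r + 14k = 3796.469 → ⌈·⌉ = 3797

168, 427, 687, 946, 1205, 1464, 1723, 1983, 2242, 2501, 2760, 3019, 3279, 3538, 3797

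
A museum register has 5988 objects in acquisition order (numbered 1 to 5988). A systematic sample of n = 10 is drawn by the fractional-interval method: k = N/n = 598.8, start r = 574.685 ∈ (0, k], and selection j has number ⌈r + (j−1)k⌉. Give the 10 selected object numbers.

j=1: r + 0k = 574.685 → ⌈·⌉ = 575
j=2: r + 1k = 1173.485 → ⌈·⌉ = 1174
j=3: r + 2k = 1772.285 → ⌈·⌉ = 1773
j=4: r + 3k = 2371.085 → ⌈·⌉ = 2372
j=5: r + 4k = 2969.885 → ⌈·⌉ = 2970
j=6: r + 5k = 3568.685 → ⌈·⌉ = 3569
j=7: r + 6k = 4167.485 → ⌈·⌉ = 4168
j=8: r + 7k = 4766.285 → ⌈·⌉ = 4767
j=9: r + 8k = 5365.085 → ⌈·⌉ = 5366
j=10: r + 9k = 5963.885 → ⌈·⌉ = 5964

575, 1174, 1773, 2372, 2970, 3569, 4168, 4767, 5366, 5964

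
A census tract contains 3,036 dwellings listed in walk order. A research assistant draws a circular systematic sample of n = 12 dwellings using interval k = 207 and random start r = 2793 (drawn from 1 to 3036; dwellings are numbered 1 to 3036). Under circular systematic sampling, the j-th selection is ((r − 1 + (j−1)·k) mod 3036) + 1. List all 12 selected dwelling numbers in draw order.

2793, 3000, 171, 378, 585, 792, 999, 1206, 1413, 1620, 1827, 2034

Selection 1: 2793
Selection 2: 2793 + 207 = 3000
Selection 3: 3000 + 207 = 3207 → 3207 − 3036 = 171
Selection 4: 171 + 207 = 378
Selection 5: 378 + 207 = 585
Selection 6: 585 + 207 = 792
Selection 7: 792 + 207 = 999
Selection 8: 999 + 207 = 1206
Selection 9: 1206 + 207 = 1413
Selection 10: 1413 + 207 = 1620
Selection 11: 1620 + 207 = 1827
Selection 12: 1827 + 207 = 2034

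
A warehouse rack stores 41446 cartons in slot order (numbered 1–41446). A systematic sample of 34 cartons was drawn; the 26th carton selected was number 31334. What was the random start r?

859

k = 41446/34 = 1219
r = 31334 − (26−1)×1219 = 31334 − 30475 = 859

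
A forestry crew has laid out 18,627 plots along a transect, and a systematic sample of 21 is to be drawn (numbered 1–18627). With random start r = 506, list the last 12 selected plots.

k = N/n = 18627/21 = 887
10th selection = 506 + 9×887 = 8489
11th: 8489 + 887 = 9376
12th: 9376 + 887 = 10263
13th: 10263 + 887 = 11150
14th: 11150 + 887 = 12037
15th: 12037 + 887 = 12924
16th: 12924 + 887 = 13811
17th: 13811 + 887 = 14698
18th: 14698 + 887 = 15585
19th: 15585 + 887 = 16472
20th: 16472 + 887 = 17359
21st: 17359 + 887 = 18246

8489, 9376, 10263, 11150, 12037, 12924, 13811, 14698, 15585, 16472, 17359, 18246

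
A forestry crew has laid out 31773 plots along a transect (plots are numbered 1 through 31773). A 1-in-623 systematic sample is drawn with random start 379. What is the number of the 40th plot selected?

24676

k = 623
40th selection = r + (40−1)·k = 379 + 39×623 = 379 + 24297 = 24676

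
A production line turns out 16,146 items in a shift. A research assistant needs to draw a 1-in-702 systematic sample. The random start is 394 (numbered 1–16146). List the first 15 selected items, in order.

394, 1096, 1798, 2500, 3202, 3904, 4606, 5308, 6010, 6712, 7414, 8116, 8818, 9520, 10222

item 1: 394
item 2: 394 + 702 = 1096
item 3: 1096 + 702 = 1798
item 4: 1798 + 702 = 2500
item 5: 2500 + 702 = 3202
item 6: 3202 + 702 = 3904
item 7: 3904 + 702 = 4606
item 8: 4606 + 702 = 5308
item 9: 5308 + 702 = 6010
item 10: 6010 + 702 = 6712
item 11: 6712 + 702 = 7414
item 12: 7414 + 702 = 8116
item 13: 8116 + 702 = 8818
item 14: 8818 + 702 = 9520
item 15: 9520 + 702 = 10222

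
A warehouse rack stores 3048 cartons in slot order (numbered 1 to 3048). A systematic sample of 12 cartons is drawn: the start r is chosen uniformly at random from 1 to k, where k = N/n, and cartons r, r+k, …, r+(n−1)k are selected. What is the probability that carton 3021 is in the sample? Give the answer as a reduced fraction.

k = 3048/12 = 254.
Carton 3021 is selected iff r ≡ 3021 (mod 254); exactly one such r in {1,…,254}.
Inclusion probability = 1/254.

1/254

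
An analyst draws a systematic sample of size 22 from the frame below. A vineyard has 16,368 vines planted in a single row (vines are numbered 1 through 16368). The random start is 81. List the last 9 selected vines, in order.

k = N/n = 16368/22 = 744
14th selection = 81 + 13×744 = 9753
15th: 9753 + 744 = 10497
16th: 10497 + 744 = 11241
17th: 11241 + 744 = 11985
18th: 11985 + 744 = 12729
19th: 12729 + 744 = 13473
20th: 13473 + 744 = 14217
21st: 14217 + 744 = 14961
22nd: 14961 + 744 = 15705

9753, 10497, 11241, 11985, 12729, 13473, 14217, 14961, 15705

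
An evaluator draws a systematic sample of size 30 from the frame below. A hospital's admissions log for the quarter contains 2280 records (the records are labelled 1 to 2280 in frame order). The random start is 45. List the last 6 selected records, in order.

1869, 1945, 2021, 2097, 2173, 2249

k = N/n = 2280/30 = 76
25th selection = 45 + 24×76 = 1869
26th: 1869 + 76 = 1945
27th: 1945 + 76 = 2021
28th: 2021 + 76 = 2097
29th: 2097 + 76 = 2173
30th: 2173 + 76 = 2249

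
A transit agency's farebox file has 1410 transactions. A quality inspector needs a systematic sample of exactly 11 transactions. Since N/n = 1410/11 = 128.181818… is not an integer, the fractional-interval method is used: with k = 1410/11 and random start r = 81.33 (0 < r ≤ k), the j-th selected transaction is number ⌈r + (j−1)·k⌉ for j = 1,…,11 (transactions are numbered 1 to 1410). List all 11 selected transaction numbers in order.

82, 210, 338, 466, 595, 723, 851, 979, 1107, 1235, 1364

j=1: r + 0k = 81.33 → ⌈·⌉ = 82
j=2: r + 1k = 209.511818… → ⌈·⌉ = 210
j=3: r + 2k = 337.693636… → ⌈·⌉ = 338
j=4: r + 3k = 465.875454… → ⌈·⌉ = 466
j=5: r + 4k = 594.057272… → ⌈·⌉ = 595
j=6: r + 5k = 722.239090… → ⌈·⌉ = 723
j=7: r + 6k = 850.420909… → ⌈·⌉ = 851
j=8: r + 7k = 978.602727… → ⌈·⌉ = 979
j=9: r + 8k = 1106.784545… → ⌈·⌉ = 1107
j=10: r + 9k = 1234.966363… → ⌈·⌉ = 1235
j=11: r + 10k = 1363.148181… → ⌈·⌉ = 1364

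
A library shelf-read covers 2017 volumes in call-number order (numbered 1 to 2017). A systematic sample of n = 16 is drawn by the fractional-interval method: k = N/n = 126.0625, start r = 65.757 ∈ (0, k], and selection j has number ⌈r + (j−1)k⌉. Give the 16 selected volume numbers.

66, 192, 318, 444, 571, 697, 823, 949, 1075, 1201, 1327, 1453, 1579, 1705, 1831, 1957

j=1: r + 0k = 65.757 → ⌈·⌉ = 66
j=2: r + 1k = 191.8195 → ⌈·⌉ = 192
j=3: r + 2k = 317.882 → ⌈·⌉ = 318
j=4: r + 3k = 443.9445 → ⌈·⌉ = 444
j=5: r + 4k = 570.007 → ⌈·⌉ = 571
j=6: r + 5k = 696.0695 → ⌈·⌉ = 697
j=7: r + 6k = 822.132 → ⌈·⌉ = 823
j=8: r + 7k = 948.1945 → ⌈·⌉ = 949
j=9: r + 8k = 1074.257 → ⌈·⌉ = 1075
j=10: r + 9k = 1200.3195 → ⌈·⌉ = 1201
j=11: r + 10k = 1326.382 → ⌈·⌉ = 1327
j=12: r + 11k = 1452.4445 → ⌈·⌉ = 1453
j=13: r + 12k = 1578.507 → ⌈·⌉ = 1579
j=14: r + 13k = 1704.5695 → ⌈·⌉ = 1705
j=15: r + 14k = 1830.632 → ⌈·⌉ = 1831
j=16: r + 15k = 1956.6945 → ⌈·⌉ = 1957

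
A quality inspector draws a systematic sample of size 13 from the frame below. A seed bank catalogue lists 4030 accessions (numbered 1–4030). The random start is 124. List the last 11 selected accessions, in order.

k = N/n = 4030/13 = 310
3rd selection = 124 + 2×310 = 744
4th: 744 + 310 = 1054
5th: 1054 + 310 = 1364
6th: 1364 + 310 = 1674
7th: 1674 + 310 = 1984
8th: 1984 + 310 = 2294
9th: 2294 + 310 = 2604
10th: 2604 + 310 = 2914
11th: 2914 + 310 = 3224
12th: 3224 + 310 = 3534
13th: 3534 + 310 = 3844

744, 1054, 1364, 1674, 1984, 2294, 2604, 2914, 3224, 3534, 3844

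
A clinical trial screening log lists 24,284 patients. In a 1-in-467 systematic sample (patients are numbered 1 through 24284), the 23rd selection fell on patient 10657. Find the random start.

383

k = 467
r = 10657 − (23−1)×467 = 10657 − 10274 = 383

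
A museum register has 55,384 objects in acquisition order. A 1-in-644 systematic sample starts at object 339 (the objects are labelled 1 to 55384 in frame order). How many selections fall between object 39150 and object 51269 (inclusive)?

k = 644
First selection ≥ 39150: 339 + ⌈(39150−339)/644⌉·644 = 339 + 61×644 = 39623
Last selection ≤ 51269: 339 + ⌊(51269−339)/644⌋·644 = 339 + 79×644 = 51215
Count = 79 − 61 + 1 = 19

19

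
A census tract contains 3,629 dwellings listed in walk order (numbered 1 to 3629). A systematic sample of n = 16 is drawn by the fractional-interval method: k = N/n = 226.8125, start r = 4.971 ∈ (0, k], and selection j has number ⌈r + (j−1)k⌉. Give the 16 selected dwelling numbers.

j=1: r + 0k = 4.971 → ⌈·⌉ = 5
j=2: r + 1k = 231.7835 → ⌈·⌉ = 232
j=3: r + 2k = 458.596 → ⌈·⌉ = 459
j=4: r + 3k = 685.4085 → ⌈·⌉ = 686
j=5: r + 4k = 912.221 → ⌈·⌉ = 913
j=6: r + 5k = 1139.0335 → ⌈·⌉ = 1140
j=7: r + 6k = 1365.846 → ⌈·⌉ = 1366
j=8: r + 7k = 1592.6585 → ⌈·⌉ = 1593
j=9: r + 8k = 1819.471 → ⌈·⌉ = 1820
j=10: r + 9k = 2046.2835 → ⌈·⌉ = 2047
j=11: r + 10k = 2273.096 → ⌈·⌉ = 2274
j=12: r + 11k = 2499.9085 → ⌈·⌉ = 2500
j=13: r + 12k = 2726.721 → ⌈·⌉ = 2727
j=14: r + 13k = 2953.5335 → ⌈·⌉ = 2954
j=15: r + 14k = 3180.346 → ⌈·⌉ = 3181
j=16: r + 15k = 3407.1585 → ⌈·⌉ = 3408

5, 232, 459, 686, 913, 1140, 1366, 1593, 1820, 2047, 2274, 2500, 2727, 2954, 3181, 3408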